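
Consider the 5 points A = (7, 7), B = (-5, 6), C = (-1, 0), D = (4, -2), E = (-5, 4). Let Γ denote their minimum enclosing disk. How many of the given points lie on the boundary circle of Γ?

A smallest enclosing disk is always determined by at most three of the input points on its boundary.
The minimum enclosing circle is determined by three boundary points: A, B, D.
Their circumcentre is (17/14, 55/14) with r² = 4205/98.
The farthest remaining point E is at distance² 3785/98 ≤ 4205/98.
The points at distance exactly r from the centre are A, B, D — 3 points.

3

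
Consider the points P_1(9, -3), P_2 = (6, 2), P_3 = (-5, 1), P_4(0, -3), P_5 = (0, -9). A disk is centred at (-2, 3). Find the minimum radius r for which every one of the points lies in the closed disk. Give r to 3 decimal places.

12.530

The required radius is the distance from (-2, 3) to the farthest point.
Squared distances: 157, 65, 13, 40, 148.
Maximum is 157, attained at P_1.
r = √157 ≈ 12.530.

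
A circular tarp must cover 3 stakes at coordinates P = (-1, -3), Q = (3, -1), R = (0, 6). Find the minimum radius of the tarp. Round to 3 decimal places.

Side lengths²: PQ² = 20, PR² = 82, QR² = 58.
Since PR² = 82 ≥ 58 + 20 = 78, the angle opposite PR is not acute, so the smallest enclosing circle has PR as diameter.
Centre = midpoint of PR = (-0.5, 1.5), r² = 82/4 = 20.5.
r = √(20.5) ≈ 4.528.

4.528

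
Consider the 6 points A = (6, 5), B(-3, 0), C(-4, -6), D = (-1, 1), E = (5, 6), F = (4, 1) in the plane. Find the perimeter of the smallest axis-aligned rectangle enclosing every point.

44

Width = max x − min x = 6 − (-4) = 10.
Height = max y − min y = 6 − (-6) = 12.
Perimeter = 2(10 + 12) = 44.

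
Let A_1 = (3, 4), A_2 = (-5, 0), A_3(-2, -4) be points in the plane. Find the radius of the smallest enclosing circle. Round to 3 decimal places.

Side lengths²: A_1A_2² = 80, A_1A_3² = 89, A_2A_3² = 25.
Since A_1A_3² = 89 < 80 + 25 = 105, the triangle is acute, so the smallest enclosing circle is the circumcircle.
Circumcentre = (-5/22, 5/11), r² = 11125/484.
r = √(11125/484) ≈ 4.794.

4.794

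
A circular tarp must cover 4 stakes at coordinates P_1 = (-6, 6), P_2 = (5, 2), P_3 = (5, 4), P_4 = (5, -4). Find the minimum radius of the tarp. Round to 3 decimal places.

By Welzl's lemma the MEC is supported by two points (diametrically opposite) or three points (on a circumcircle).
The farthest pair is P_1–P_4 with squared distance 221. The circle on this segment as diameter has centre (-0.5, 1) and r² = 221/4 = 55.25.
Check P_2: distance² to centre = 31.25 ≤ 55.25, so it lies inside.
All remaining points lie in this disk, and no smaller disk contains both endpoints, so this is the minimum enclosing circle.
r = √(55.25) ≈ 7.433.

7.433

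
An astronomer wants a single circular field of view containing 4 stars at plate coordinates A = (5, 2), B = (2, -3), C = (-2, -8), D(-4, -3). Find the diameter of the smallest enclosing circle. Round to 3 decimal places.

By Welzl's lemma the MEC is supported by two points (diametrically opposite) or three points (on a circumcircle).
The farthest pair is A–C with squared distance 149. The circle on this segment as diameter has centre (1.5, -3) and r² = 149/4 = 37.25.
Check B: distance² to centre = 0.25 ≤ 37.25, so it lies inside.
All remaining points lie in this disk, and no smaller disk contains both endpoints, so this is the minimum enclosing circle.
Diameter = 2r = 2√(37.25) ≈ 12.207.

12.207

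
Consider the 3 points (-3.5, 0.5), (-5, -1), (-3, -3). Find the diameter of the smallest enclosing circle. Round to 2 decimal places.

Call the three points A, B, C in the order given.
Side lengths²: AB² = 4.5, AC² = 12.5, BC² = 8.
Since AC² = 12.5 ≥ 8 + 4.5 = 12.5, the angle opposite AC is not acute, so the smallest enclosing circle has AC as diameter.
Centre = midpoint of AC = (-3.25, -1.25), r² = 12.5/4 = 3.125.
Diameter = 2r = 2√(3.125) ≈ 3.54.

3.54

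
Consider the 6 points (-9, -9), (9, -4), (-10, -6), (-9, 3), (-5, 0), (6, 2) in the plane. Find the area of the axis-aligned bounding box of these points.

228

x ranges over [-10, 9], width 19.
y ranges over [-9, 3], height 12.
Area = 19 × 12 = 228.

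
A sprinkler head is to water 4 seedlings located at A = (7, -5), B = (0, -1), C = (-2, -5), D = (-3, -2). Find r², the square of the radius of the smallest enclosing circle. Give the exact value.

By Welzl's lemma the MEC is supported by two points (diametrically opposite) or three points (on a circumcircle).
The farthest pair is A–D with squared distance 109. The circle on this segment as diameter has centre (2, -3.5) and r² = 109/4 = 27.25.
Check B: distance² to centre = 10.25 ≤ 27.25, so it lies inside.
All remaining points lie in this disk, and no smaller disk contains both endpoints, so this is the minimum enclosing circle.

27.25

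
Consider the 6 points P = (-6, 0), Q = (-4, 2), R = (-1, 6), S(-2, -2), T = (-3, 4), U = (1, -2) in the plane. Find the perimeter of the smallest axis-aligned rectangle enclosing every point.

30

Width = max x − min x = 1 − (-6) = 7.
Height = max y − min y = 6 − (-2) = 8.
Perimeter = 2(7 + 8) = 30.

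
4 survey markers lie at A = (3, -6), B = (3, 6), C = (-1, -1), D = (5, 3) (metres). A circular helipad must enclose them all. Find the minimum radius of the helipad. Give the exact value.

The minimum enclosing circle of a finite set is fixed by two of the points (as a diameter) or three (as a circumcircle).
The farthest pair is A–B with squared distance 144. The circle on this segment as diameter has centre (3, 0) and r² = 144/4 = 36.
Check C: distance² to centre = 17 ≤ 36, so it lies inside.
All remaining points lie in this disk, and no smaller disk contains both endpoints, so this is the minimum enclosing circle.
r = √36 = 6.

6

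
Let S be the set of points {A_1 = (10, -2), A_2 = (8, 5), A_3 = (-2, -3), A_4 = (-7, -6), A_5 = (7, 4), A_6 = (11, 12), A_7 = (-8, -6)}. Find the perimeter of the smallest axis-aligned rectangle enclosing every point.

74

Width = max x − min x = 11 − (-8) = 19.
Height = max y − min y = 12 − (-6) = 18.
Perimeter = 2(19 + 18) = 74.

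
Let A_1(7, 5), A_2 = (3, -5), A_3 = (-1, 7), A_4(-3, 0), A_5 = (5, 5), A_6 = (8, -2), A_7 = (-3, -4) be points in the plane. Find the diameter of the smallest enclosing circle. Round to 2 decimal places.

By Welzl's lemma the MEC is supported by two points (diametrically opposite) or three points (on a circumcircle).
The minimum enclosing circle is determined by three boundary points: A_3, A_6, A_7.
Their circumcentre is (47/26, 21/26) with r² = 15625/338.
The farthest remaining point A_1 is at distance² 15053/338 ≤ 15625/338.
Diameter = 2r = 2√(15625/338) ≈ 13.60.

13.60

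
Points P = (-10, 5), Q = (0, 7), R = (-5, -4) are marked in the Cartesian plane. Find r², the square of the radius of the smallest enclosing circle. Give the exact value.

Side lengths²: PQ² = 104, PR² = 106, QR² = 146.
Since QR² = 146 < 106 + 104 = 210, the triangle is acute, so the smallest enclosing circle is the circumcircle.
Circumcentre = (-4.26, 2.3), r² = 40.2376.

40.2376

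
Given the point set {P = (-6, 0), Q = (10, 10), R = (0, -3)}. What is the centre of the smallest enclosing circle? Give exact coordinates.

(2, 5)

Side lengths²: PQ² = 356, PR² = 45, QR² = 269.
Since PQ² = 356 ≥ 269 + 45 = 314, the angle opposite PQ is not acute, so the smallest enclosing circle has PQ as diameter.
Centre = midpoint of PQ = (2, 5), r² = 356/4 = 89.
Centre = (2, 5).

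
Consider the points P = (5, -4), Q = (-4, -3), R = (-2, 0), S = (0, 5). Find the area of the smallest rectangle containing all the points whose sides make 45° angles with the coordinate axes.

In coordinates u = x + y, v = x − y the rectangle is axis-aligned; the map (x,y)→(u,v) scales areas by 2.
u-values: 1, -7, -2, 5; range = 5 − (-7) = 12.
v-values: 9, -1, -2, -5; range = 9 − (-5) = 14.
Area = (12 × 14) / 2 = 84.

84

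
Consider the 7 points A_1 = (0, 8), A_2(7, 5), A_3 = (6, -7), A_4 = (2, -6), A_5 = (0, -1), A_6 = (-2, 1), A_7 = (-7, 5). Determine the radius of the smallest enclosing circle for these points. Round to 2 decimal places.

8.88

The minimum enclosing circle is determined by three boundary points: A_2, A_3, A_7.
Their circumcentre is (0, -11/24) with r² = 45385/576.
The farthest remaining point A_1 is at distance² 41209/576 ≤ 45385/576.
r = √(45385/576) ≈ 8.88.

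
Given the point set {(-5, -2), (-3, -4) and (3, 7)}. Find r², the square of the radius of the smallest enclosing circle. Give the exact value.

39.25

Call the three points A, B, C in the order given.
Side lengths²: AB² = 8, AC² = 145, BC² = 157.
Since BC² = 157 ≥ 145 + 8 = 153, the angle opposite BC is not acute, so the smallest enclosing circle has BC as diameter.
Centre = midpoint of BC = (0, 1.5), r² = 157/4 = 39.25.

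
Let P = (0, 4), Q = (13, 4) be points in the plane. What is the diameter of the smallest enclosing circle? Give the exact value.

The smallest circle enclosing two points has them as diameter endpoints.
Centre = midpoint = (6.5, 4); r² = |PQ|²/4 = 169/4 = 42.25.
Diameter = 2r = 2√(42.25) = 13.

13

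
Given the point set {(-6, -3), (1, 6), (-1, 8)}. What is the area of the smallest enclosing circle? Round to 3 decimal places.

Call the three points A, B, C in the order given.
Side lengths²: AB² = 130, AC² = 146, BC² = 8.
Since AC² = 146 ≥ 130 + 8 = 138, the angle opposite AC is not acute, so the smallest enclosing circle has AC as diameter.
Centre = midpoint of AC = (-3.5, 2.5), r² = 146/4 = 36.5.
Area = π·r² = π·36.5 ≈ 114.668.

114.668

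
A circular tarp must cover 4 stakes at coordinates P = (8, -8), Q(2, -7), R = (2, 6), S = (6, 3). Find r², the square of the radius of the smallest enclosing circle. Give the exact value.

The minimum enclosing circle of a finite set is fixed by two of the points (as a diameter) or three (as a circumcircle).
The farthest pair is P–R with squared distance 232. The circle on this segment as diameter has centre (5, -1) and r² = 232/4 = 58.
Check Q: distance² to centre = 45 ≤ 58, so it lies inside.
All remaining points lie in this disk, and no smaller disk contains both endpoints, so this is the minimum enclosing circle.

58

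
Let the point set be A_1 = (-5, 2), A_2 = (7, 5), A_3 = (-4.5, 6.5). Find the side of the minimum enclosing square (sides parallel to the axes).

The bounding box has width 12 and height 4.5.
An axis-aligned square enclosing the set must have side ≥ max(width, height).
So the minimum side is max(12, 4.5) = 12.

12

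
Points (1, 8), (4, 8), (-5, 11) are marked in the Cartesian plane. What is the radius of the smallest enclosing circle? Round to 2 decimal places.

4.74

Call the three points A, B, C in the order given.
Side lengths²: AB² = 9, AC² = 45, BC² = 90.
Since BC² = 90 ≥ 45 + 9 = 54, the angle opposite BC is not acute, so the smallest enclosing circle has BC as diameter.
Centre = midpoint of BC = (-0.5, 9.5), r² = 90/4 = 22.5.
r = √(22.5) ≈ 4.74.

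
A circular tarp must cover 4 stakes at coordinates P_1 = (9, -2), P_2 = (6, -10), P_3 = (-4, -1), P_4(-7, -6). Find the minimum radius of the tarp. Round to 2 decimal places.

By Welzl's lemma the MEC is supported by two points (diametrically opposite) or three points (on a circumcircle).
The farthest pair is P_1–P_4 with squared distance 272. The circle on this segment as diameter has centre (1, -4) and r² = 272/4 = 68.
Check P_2: distance² to centre = 61 ≤ 68, so it lies inside.
All remaining points lie in this disk, and no smaller disk contains both endpoints, so this is the minimum enclosing circle.
r = √68 ≈ 8.25.

8.25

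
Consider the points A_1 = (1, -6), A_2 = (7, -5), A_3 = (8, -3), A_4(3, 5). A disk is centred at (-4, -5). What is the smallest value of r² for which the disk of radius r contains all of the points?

149

The required radius is the distance from (-4, -5) to the farthest point.
Squared distances: 26, 121, 148, 149.
Maximum is 149, attained at A_4.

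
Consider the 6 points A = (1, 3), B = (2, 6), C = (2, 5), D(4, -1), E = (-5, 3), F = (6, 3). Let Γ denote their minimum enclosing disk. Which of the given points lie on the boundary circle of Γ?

E, F

A smallest enclosing disk is always determined by at most three of the input points on its boundary.
The farthest pair is E–F with squared distance 121. The circle on this segment as diameter has centre (0.5, 3) and r² = 121/4 = 30.25.
Check A: distance² to centre = 0.25 ≤ 30.25, so it lies inside.
All remaining points lie in this disk, and no smaller disk contains both endpoints, so this is the minimum enclosing circle.
The points at distance exactly r from the centre are E, F — 2 points.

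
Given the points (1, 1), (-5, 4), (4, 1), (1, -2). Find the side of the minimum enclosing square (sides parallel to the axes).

9

The bounding box has width 9 and height 6.
An axis-aligned square enclosing the set must have side ≥ max(width, height).
So the minimum side is max(9, 6) = 9.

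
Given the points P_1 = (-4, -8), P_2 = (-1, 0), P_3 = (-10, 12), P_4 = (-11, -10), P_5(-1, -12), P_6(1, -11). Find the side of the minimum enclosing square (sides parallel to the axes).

The bounding box has width 12 and height 24.
An axis-aligned square enclosing the set must have side ≥ max(width, height).
So the minimum side is max(12, 24) = 24.

24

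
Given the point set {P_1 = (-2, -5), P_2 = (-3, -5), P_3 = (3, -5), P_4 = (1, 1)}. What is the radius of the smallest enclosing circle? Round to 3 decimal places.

The minimum enclosing circle is determined by three boundary points: P_2, P_3, P_4.
Their circumcentre is (0, -8/3) with r² = 130/9.
The farthest remaining point P_1 is at distance² 85/9 ≤ 130/9.
r = √(130/9) ≈ 3.801.

3.801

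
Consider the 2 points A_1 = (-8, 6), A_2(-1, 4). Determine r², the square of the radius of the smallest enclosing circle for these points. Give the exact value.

13.25

The smallest circle enclosing two points has them as diameter endpoints.
Centre = midpoint = (-4.5, 5); r² = |A_1A_2|²/4 = 53/4 = 13.25.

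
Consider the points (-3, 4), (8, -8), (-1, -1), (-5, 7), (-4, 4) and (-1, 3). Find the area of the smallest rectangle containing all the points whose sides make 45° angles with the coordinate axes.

56

In coordinates u = x + y, v = x − y the rectangle is axis-aligned; the map (x,y)→(u,v) scales areas by 2.
u-values: 1, 0, -2, 2, 0, 2; range = 2 − (-2) = 4.
v-values: -7, 16, 0, -12, -8, -4; range = 16 − (-12) = 28.
Area = (4 × 28) / 2 = 56.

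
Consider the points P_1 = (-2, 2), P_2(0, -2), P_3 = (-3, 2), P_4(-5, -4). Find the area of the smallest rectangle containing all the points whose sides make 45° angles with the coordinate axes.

31.5

In coordinates u = x + y, v = x − y the rectangle is axis-aligned; the map (x,y)→(u,v) scales areas by 2.
u-values: 0, -2, -1, -9; range = 0 − (-9) = 9.
v-values: -4, 2, -5, -1; range = 2 − (-5) = 7.
Area = (9 × 7) / 2 = 31.5.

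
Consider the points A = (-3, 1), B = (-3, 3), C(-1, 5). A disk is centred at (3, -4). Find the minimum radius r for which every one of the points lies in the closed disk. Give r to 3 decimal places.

The required radius is the distance from (3, -4) to the farthest point.
Squared distances: 61, 85, 97.
Maximum is 97, attained at C.
r = √97 ≈ 9.849.

9.849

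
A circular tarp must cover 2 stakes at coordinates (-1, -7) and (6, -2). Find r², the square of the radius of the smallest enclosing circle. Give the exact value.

The smallest circle enclosing two points has them as diameter endpoints.
Centre = midpoint = (2.5, -4.5); r² = |(-1, -7)−(6, -2)|²/4 = 74/4 = 18.5.

18.5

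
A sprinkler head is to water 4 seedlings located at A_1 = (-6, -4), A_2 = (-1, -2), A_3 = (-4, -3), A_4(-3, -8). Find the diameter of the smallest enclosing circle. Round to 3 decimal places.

The minimum enclosing circle of a finite set is fixed by two of the points (as a diameter) or three (as a circumcircle).
The minimum enclosing circle is determined by three boundary points: A_1, A_2, A_4.
Their circumcentre is (-73/26, -123/26) with r² = 3625/338.
The farthest remaining point A_3 is at distance² 1493/338 ≤ 3625/338.
Diameter = 2r = 2√(3625/338) ≈ 6.550.

6.550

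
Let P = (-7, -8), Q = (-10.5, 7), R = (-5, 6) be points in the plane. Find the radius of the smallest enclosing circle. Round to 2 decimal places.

Side lengths²: PQ² = 237.25, PR² = 200, QR² = 31.25.
Since PQ² = 237.25 ≥ 200 + 31.25 = 231.25, the angle opposite PQ is not acute, so the smallest enclosing circle has PQ as diameter.
Centre = midpoint of PQ = (-8.75, -0.5), r² = 237.25/4 = 59.3125.
r = √(59.3125) ≈ 7.70.

7.70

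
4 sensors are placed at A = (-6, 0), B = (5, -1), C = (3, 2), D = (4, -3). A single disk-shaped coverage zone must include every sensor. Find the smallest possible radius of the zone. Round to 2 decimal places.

5.52

The farthest pair is A–B with squared distance 122. The circle on this segment as diameter has centre (-0.5, -0.5) and r² = 122/4 = 30.5.
Check C: distance² to centre = 18.5 ≤ 30.5, so it lies inside.
All remaining points lie in this disk, and no smaller disk contains both endpoints, so this is the minimum enclosing circle.
r = √(30.5) ≈ 5.52.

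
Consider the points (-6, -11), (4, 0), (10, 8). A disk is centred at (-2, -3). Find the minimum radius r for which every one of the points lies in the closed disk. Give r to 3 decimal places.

16.279

The required radius is the distance from (-2, -3) to the farthest point.
Squared distances: 80, 45, 265.
Maximum is 265, attained at (10, 8).
r = √265 ≈ 16.279.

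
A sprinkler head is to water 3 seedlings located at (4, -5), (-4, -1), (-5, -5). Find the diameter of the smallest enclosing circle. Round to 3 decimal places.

9.220

Call the three points A, B, C in the order given.
Side lengths²: AB² = 80, AC² = 81, BC² = 17.
Since AC² = 81 < 80 + 17 = 97, the triangle is acute, so the smallest enclosing circle is the circumcircle.
Circumcentre = (-0.5, -4), r² = 21.25.
Diameter = 2r = 2√(21.25) ≈ 9.220.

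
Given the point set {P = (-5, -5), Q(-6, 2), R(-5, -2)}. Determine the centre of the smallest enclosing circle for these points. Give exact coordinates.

(-5.5, -1.5)

Side lengths²: PQ² = 50, PR² = 9, QR² = 17.
Since PQ² = 50 ≥ 17 + 9 = 26, the angle opposite PQ is not acute, so the smallest enclosing circle has PQ as diameter.
Centre = midpoint of PQ = (-5.5, -1.5), r² = 50/4 = 12.5.
Centre = (-5.5, -1.5).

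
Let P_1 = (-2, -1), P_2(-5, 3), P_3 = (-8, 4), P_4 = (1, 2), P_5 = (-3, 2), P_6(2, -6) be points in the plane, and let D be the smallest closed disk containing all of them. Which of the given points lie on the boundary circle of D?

P_3, P_6

The minimum enclosing circle of a finite set is fixed by two of the points (as a diameter) or three (as a circumcircle).
The farthest pair is P_3–P_6 with squared distance 200. The circle on this segment as diameter has centre (-3, -1) and r² = 200/4 = 50.
Check P_1: distance² to centre = 1 ≤ 50, so it lies inside.
All remaining points lie in this disk, and no smaller disk contains both endpoints, so this is the minimum enclosing circle.
The points at distance exactly r from the centre are P_3, P_6 — 2 points.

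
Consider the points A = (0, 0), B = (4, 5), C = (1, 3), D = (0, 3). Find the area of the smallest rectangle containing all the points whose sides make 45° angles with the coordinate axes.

13.5

In coordinates u = x + y, v = x − y the rectangle is axis-aligned; the map (x,y)→(u,v) scales areas by 2.
u-values: 0, 9, 4, 3; range = 9 − 0 = 9.
v-values: 0, -1, -2, -3; range = 0 − (-3) = 3.
Area = (9 × 3) / 2 = 13.5.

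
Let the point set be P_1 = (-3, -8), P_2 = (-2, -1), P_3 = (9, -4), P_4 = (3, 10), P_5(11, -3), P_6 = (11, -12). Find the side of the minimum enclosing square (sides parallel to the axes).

The bounding box has width 14 and height 22.
An axis-aligned square enclosing the set must have side ≥ max(width, height).
So the minimum side is max(14, 22) = 22.

22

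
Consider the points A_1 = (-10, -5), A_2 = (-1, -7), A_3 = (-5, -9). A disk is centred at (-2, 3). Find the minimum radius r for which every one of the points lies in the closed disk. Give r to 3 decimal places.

The required radius is the distance from (-2, 3) to the farthest point.
Squared distances: 128, 101, 153.
Maximum is 153, attained at A_3.
r = √153 ≈ 12.369.

12.369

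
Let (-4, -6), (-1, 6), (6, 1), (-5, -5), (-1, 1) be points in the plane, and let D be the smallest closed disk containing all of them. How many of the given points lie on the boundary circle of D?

The minimum enclosing circle of a finite set is fixed by two of the points (as a diameter) or three (as a circumcircle).
The minimum enclosing circle is determined by three boundary points: (-4, -6), (-1, 6), (6, 1).
Their circumcentre is (-25/66, -35/66) with r² = 93721/2178.
The farthest remaining point (-5, -5) is at distance² 90025/2178 ≤ 93721/2178.
The points at distance exactly r from the centre are (-4, -6), (-1, 6), (6, 1) — 3 points.

3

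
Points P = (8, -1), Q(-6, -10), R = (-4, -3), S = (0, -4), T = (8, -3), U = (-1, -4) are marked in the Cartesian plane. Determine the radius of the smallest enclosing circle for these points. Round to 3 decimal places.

8.322

The minimum enclosing circle of a finite set is fixed by two of the points (as a diameter) or three (as a circumcircle).
The farthest pair is P–Q with squared distance 277. The circle on this segment as diameter has centre (1, -5.5) and r² = 277/4 = 69.25.
Check R: distance² to centre = 31.25 ≤ 69.25, so it lies inside.
All remaining points lie in this disk, and no smaller disk contains both endpoints, so this is the minimum enclosing circle.
r = √(69.25) ≈ 8.322.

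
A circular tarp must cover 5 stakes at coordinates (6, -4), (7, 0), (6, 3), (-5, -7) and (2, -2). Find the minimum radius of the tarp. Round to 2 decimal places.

The farthest pair is (6, 3)–(-5, -7) with squared distance 221. The circle on this segment as diameter has centre (0.5, -2) and r² = 221/4 = 55.25.
Check (6, -4): distance² to centre = 34.25 ≤ 55.25, so it lies inside.
All remaining points lie in this disk, and no smaller disk contains both endpoints, so this is the minimum enclosing circle.
r = √(55.25) ≈ 7.43.

7.43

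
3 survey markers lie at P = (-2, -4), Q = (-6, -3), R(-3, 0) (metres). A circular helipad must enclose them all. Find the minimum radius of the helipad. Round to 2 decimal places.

2.40

Side lengths²: PQ² = 17, PR² = 17, QR² = 18.
Since QR² = 18 < 17 + 17 = 34, the triangle is acute, so the smallest enclosing circle is the circumcircle.
Circumcentre = (-3.7, -2.3), r² = 5.78.
r = √(5.78) ≈ 2.40.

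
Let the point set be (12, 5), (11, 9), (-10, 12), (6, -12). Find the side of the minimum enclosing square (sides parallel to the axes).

24

The bounding box has width 22 and height 24.
An axis-aligned square enclosing the set must have side ≥ max(width, height).
So the minimum side is max(22, 24) = 24.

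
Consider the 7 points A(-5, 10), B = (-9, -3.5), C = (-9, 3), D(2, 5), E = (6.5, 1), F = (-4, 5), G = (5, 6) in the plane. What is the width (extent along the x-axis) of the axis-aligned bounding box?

max x = 6.5, min x = -9, so width = 15.5.

15.5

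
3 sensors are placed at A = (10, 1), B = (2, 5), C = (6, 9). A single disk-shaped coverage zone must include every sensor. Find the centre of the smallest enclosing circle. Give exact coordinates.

Side lengths²: AB² = 80, AC² = 80, BC² = 32.
Since AC² = 80 < 80 + 32 = 112, the triangle is acute, so the smallest enclosing circle is the circumcircle.
Circumcentre = (20/3, 13/3), r² = 200/9.
Centre = (20/3, 13/3).

(20/3, 13/3)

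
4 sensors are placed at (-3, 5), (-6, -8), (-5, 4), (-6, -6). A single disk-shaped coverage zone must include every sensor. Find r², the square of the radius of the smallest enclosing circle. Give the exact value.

A smallest enclosing disk is always determined by at most three of the input points on its boundary.
The farthest pair is (-3, 5)–(-6, -8) with squared distance 178. The circle on this segment as diameter has centre (-4.5, -1.5) and r² = 178/4 = 44.5.
Check (-5, 4): distance² to centre = 30.5 ≤ 44.5, so it lies inside.
All remaining points lie in this disk, and no smaller disk contains both endpoints, so this is the minimum enclosing circle.

44.5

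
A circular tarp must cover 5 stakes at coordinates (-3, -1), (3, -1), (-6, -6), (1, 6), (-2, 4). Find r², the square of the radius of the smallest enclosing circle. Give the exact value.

48.25

By Welzl's lemma the MEC is supported by two points (diametrically opposite) or three points (on a circumcircle).
The farthest pair is (-6, -6)–(1, 6) with squared distance 193. The circle on this segment as diameter has centre (-2.5, 0) and r² = 193/4 = 48.25.
Check (-3, -1): distance² to centre = 1.25 ≤ 48.25, so it lies inside.
All remaining points lie in this disk, and no smaller disk contains both endpoints, so this is the minimum enclosing circle.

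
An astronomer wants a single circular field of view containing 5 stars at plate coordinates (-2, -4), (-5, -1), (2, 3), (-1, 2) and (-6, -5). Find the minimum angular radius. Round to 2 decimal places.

5.66

The farthest pair is (2, 3)–(-6, -5) with squared distance 128. The circle on this segment as diameter has centre (-2, -1) and r² = 128/4 = 32.
Check (-2, -4): distance² to centre = 9 ≤ 32, so it lies inside.
All remaining points lie in this disk, and no smaller disk contains both endpoints, so this is the minimum enclosing circle.
r = √32 ≈ 5.66.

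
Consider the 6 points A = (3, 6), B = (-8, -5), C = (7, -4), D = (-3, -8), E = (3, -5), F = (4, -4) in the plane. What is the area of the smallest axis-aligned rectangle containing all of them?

x ranges over [-8, 7], width 15.
y ranges over [-8, 6], height 14.
Area = 15 × 14 = 210.

210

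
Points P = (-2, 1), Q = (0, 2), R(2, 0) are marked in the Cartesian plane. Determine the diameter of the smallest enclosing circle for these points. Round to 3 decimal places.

Side lengths²: PQ² = 5, PR² = 17, QR² = 8.
Since PR² = 17 ≥ 8 + 5 = 13, the angle opposite PR is not acute, so the smallest enclosing circle has PR as diameter.
Centre = midpoint of PR = (0, 0.5), r² = 17/4 = 4.25.
Diameter = 2r = 2√(4.25) ≈ 4.123.

4.123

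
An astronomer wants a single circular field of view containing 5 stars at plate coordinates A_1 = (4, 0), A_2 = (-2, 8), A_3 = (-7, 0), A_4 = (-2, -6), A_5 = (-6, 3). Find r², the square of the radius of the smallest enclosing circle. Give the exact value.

49

By Welzl's lemma the MEC is supported by two points (diametrically opposite) or three points (on a circumcircle).
The farthest pair is A_2–A_4 with squared distance 196. The circle on this segment as diameter has centre (-2, 1) and r² = 196/4 = 49.
Check A_1: distance² to centre = 37 ≤ 49, so it lies inside.
All remaining points lie in this disk, and no smaller disk contains both endpoints, so this is the minimum enclosing circle.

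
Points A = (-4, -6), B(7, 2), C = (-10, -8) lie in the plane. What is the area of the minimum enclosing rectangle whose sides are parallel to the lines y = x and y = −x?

In coordinates u = x + y, v = x − y the rectangle is axis-aligned; the map (x,y)→(u,v) scales areas by 2.
u-values: -10, 9, -18; range = 9 − (-18) = 27.
v-values: 2, 5, -2; range = 5 − (-2) = 7.
Area = (27 × 7) / 2 = 94.5.

94.5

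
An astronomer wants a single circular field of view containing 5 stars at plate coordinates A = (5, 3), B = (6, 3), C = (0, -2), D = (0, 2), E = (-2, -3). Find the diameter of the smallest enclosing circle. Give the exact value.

10

A smallest enclosing disk is always determined by at most three of the input points on its boundary.
The farthest pair is B–E with squared distance 100. The circle on this segment as diameter has centre (2, 0) and r² = 100/4 = 25.
Check A: distance² to centre = 18 ≤ 25, so it lies inside.
All remaining points lie in this disk, and no smaller disk contains both endpoints, so this is the minimum enclosing circle.
Diameter = 2r = 2√25 = 10.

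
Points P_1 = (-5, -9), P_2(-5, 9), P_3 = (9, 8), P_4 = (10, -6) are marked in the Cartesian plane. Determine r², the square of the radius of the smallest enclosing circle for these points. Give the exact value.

The minimum enclosing circle is determined by three boundary points: P_1, P_2, P_3.
Their circumcentre is (39/28, 0) with r² = 95545/784.
The farthest remaining point P_4 is at distance² 86305/784 ≤ 95545/784.

95545/784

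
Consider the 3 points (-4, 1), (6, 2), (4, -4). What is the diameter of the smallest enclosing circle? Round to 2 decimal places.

10.34

Call the three points A, B, C in the order given.
Side lengths²: AB² = 101, AC² = 89, BC² = 40.
Since AB² = 101 < 89 + 40 = 129, the triangle is acute, so the smallest enclosing circle is the circumcircle.
Circumcentre = (65/58, 17/58), r² = 44945/1682.
Diameter = 2r = 2√(44945/1682) ≈ 10.34.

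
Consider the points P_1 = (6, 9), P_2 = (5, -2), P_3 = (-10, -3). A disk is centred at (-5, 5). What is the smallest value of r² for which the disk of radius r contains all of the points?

The required radius is the distance from (-5, 5) to the farthest point.
Squared distances: 137, 149, 89.
Maximum is 149, attained at P_2.

149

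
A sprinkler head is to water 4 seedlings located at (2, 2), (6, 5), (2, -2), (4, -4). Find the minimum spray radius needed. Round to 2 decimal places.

The minimum enclosing circle of a finite set is fixed by two of the points (as a diameter) or three (as a circumcircle).
The farthest pair is (6, 5)–(4, -4) with squared distance 85. The circle on this segment as diameter has centre (5, 0.5) and r² = 85/4 = 21.25.
Check (2, 2): distance² to centre = 11.25 ≤ 21.25, so it lies inside.
All remaining points lie in this disk, and no smaller disk contains both endpoints, so this is the minimum enclosing circle.
r = √(21.25) ≈ 4.61.

4.61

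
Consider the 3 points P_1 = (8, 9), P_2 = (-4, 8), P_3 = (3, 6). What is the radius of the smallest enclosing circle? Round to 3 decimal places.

6.021

Side lengths²: P_1P_2² = 145, P_1P_3² = 34, P_2P_3² = 53.
Since P_1P_2² = 145 ≥ 53 + 34 = 87, the angle opposite P_1P_2 is not acute, so the smallest enclosing circle has P_1P_2 as diameter.
Centre = midpoint of P_1P_2 = (2, 8.5), r² = 145/4 = 36.25.
r = √(36.25) ≈ 6.021.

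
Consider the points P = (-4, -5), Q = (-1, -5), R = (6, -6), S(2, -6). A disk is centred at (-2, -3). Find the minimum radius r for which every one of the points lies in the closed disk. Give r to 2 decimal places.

The required radius is the distance from (-2, -3) to the farthest point.
Squared distances: 8, 5, 73, 25.
Maximum is 73, attained at R.
r = √73 ≈ 8.54.

8.54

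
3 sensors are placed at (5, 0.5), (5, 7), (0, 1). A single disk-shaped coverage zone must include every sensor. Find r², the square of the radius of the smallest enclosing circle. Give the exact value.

15.4025

Call the three points A, B, C in the order given.
Side lengths²: AB² = 42.25, AC² = 25.25, BC² = 61.
Since BC² = 61 < 42.25 + 25.25 = 67.5, the triangle is acute, so the smallest enclosing circle is the circumcircle.
Circumcentre = (2.8, 3.75), r² = 15.4025.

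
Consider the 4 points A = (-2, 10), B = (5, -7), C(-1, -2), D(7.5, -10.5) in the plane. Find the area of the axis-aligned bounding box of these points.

x ranges over [-2, 7.5], width 9.5.
y ranges over [-10.5, 10], height 20.5.
Area = 9.5 × 20.5 = 194.75.

194.75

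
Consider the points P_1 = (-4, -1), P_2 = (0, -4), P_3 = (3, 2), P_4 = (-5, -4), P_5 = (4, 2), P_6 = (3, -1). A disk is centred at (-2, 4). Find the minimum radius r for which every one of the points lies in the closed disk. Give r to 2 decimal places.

8.54

The required radius is the distance from (-2, 4) to the farthest point.
Squared distances: 29, 68, 29, 73, 40, 50.
Maximum is 73, attained at P_4.
r = √73 ≈ 8.54.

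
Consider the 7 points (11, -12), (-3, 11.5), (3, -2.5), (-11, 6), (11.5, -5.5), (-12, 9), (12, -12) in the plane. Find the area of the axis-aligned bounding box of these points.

564

x ranges over [-12, 12], width 24.
y ranges over [-12, 11.5], height 23.5.
Area = 24 × 23.5 = 564.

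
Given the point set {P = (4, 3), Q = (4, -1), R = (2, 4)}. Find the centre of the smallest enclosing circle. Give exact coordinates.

(3, 1.5)

Side lengths²: PQ² = 16, PR² = 5, QR² = 29.
Since QR² = 29 ≥ 16 + 5 = 21, the angle opposite QR is not acute, so the smallest enclosing circle has QR as diameter.
Centre = midpoint of QR = (3, 1.5), r² = 29/4 = 7.25.
Centre = (3, 1.5).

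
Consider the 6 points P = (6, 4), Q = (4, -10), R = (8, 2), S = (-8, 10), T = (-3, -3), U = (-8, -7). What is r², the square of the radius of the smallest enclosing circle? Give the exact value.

A smallest enclosing disk is always determined by at most three of the input points on its boundary.
The farthest pair is Q–S with squared distance 544. The circle on this segment as diameter has centre (-2, 0) and r² = 544/4 = 136.
Check P: distance² to centre = 80 ≤ 136, so it lies inside.
All remaining points lie in this disk, and no smaller disk contains both endpoints, so this is the minimum enclosing circle.

136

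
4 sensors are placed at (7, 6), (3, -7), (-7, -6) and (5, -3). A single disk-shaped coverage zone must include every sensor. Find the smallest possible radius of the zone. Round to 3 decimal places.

9.220

A smallest enclosing disk is always determined by at most three of the input points on its boundary.
The farthest pair is (7, 6)–(-7, -6) with squared distance 340. The circle on this segment as diameter has centre (0, 0) and r² = 340/4 = 85.
Check (3, -7): distance² to centre = 58 ≤ 85, so it lies inside.
All remaining points lie in this disk, and no smaller disk contains both endpoints, so this is the minimum enclosing circle.
r = √85 ≈ 9.220.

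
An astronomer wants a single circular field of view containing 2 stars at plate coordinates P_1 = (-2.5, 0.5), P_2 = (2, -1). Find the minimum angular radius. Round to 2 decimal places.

2.37

The smallest circle enclosing two points has them as diameter endpoints.
Centre = midpoint = (-0.25, -0.25); r² = |P_1P_2|²/4 = 22.5/4 = 5.625.
r = √(5.625) ≈ 2.37.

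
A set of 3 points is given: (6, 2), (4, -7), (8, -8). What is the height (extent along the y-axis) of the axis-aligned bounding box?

max y = 2, min y = -8, so height = 10.

10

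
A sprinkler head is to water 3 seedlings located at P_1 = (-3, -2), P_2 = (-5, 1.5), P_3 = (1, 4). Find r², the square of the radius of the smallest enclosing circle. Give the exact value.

13.203125

Side lengths²: P_1P_2² = 16.25, P_1P_3² = 52, P_2P_3² = 42.25.
Since P_1P_3² = 52 < 42.25 + 16.25 = 58.5, the triangle is acute, so the smallest enclosing circle is the circumcircle.
Circumcentre = (-1.375, 1.25), r² = 13.203125.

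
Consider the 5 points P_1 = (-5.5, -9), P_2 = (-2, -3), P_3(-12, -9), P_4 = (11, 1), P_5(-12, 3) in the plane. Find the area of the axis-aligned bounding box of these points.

x ranges over [-12, 11], width 23.
y ranges over [-9, 3], height 12.
Area = 23 × 12 = 276.

276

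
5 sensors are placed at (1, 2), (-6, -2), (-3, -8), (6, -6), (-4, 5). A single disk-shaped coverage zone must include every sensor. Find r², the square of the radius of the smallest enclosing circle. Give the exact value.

The minimum enclosing circle is determined by three boundary points: (-3, -8), (6, -6), (-4, 5).
Their circumcentre is (3/14, -17/14) with r² = 5525/98.
The farthest remaining point (-6, -2) is at distance² 3845/98 ≤ 5525/98.

5525/98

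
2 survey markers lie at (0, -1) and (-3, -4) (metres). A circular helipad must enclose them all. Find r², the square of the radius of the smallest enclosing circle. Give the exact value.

The smallest circle enclosing two points has them as diameter endpoints.
Centre = midpoint = (-1.5, -2.5); r² = |(0, -1)−(-3, -4)|²/4 = 18/4 = 4.5.

4.5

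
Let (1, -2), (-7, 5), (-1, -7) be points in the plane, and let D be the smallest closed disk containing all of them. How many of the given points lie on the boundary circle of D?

Call the three points A, B, C in the order given.
Side lengths²: AB² = 113, AC² = 29, BC² = 180.
Since BC² = 180 ≥ 113 + 29 = 142, the angle opposite BC is not acute, so the smallest enclosing circle has BC as diameter.
Centre = midpoint of BC = (-4, -1), r² = 180/4 = 45.
The points at distance exactly r from the centre are (-7, 5), (-1, -7) — 2 points.

2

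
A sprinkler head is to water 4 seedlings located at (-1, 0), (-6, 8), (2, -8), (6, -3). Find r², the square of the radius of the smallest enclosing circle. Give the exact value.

80

The minimum enclosing circle of a finite set is fixed by two of the points (as a diameter) or three (as a circumcircle).
The farthest pair is (-6, 8)–(2, -8) with squared distance 320. The circle on this segment as diameter has centre (-2, 0) and r² = 320/4 = 80.
Check (-1, 0): distance² to centre = 1 ≤ 80, so it lies inside.
All remaining points lie in this disk, and no smaller disk contains both endpoints, so this is the minimum enclosing circle.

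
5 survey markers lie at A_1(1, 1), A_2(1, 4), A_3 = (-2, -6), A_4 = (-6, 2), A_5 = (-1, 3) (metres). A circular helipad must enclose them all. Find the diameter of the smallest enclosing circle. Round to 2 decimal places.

By Welzl's lemma the MEC is supported by two points (diametrically opposite) or three points (on a circumcircle).
The minimum enclosing circle is determined by three boundary points: A_2, A_3, A_4.
Their circumcentre is (-1.4375, -0.71875) with r² = 28.2080078125.
The farthest remaining point A_5 is at distance² 14.0205078125 ≤ 28.2080078125.
Diameter = 2r = 2√(28.2080078125) ≈ 10.62.

10.62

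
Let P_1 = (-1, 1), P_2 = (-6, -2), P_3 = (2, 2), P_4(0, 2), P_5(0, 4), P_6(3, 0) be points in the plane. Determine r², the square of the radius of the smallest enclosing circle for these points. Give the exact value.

2125/98

The minimum enclosing circle of a finite set is fixed by two of the points (as a diameter) or three (as a circumcircle).
The minimum enclosing circle is determined by three boundary points: P_2, P_5, P_6.
Their circumcentre is (-23/14, -5/14) with r² = 2125/98.
The farthest remaining point P_3 is at distance² 1845/98 ≤ 2125/98.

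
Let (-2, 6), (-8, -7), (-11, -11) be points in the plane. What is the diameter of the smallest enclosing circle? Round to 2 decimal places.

19.24

Call the three points A, B, C in the order given.
Side lengths²: AB² = 205, AC² = 370, BC² = 25.
Since AC² = 370 ≥ 205 + 25 = 230, the angle opposite AC is not acute, so the smallest enclosing circle has AC as diameter.
Centre = midpoint of AC = (-6.5, -2.5), r² = 370/4 = 92.5.
Diameter = 2r = 2√(92.5) ≈ 19.24.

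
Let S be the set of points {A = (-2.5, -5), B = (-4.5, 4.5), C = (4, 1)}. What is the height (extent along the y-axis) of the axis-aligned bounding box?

9.5

max y = 4.5, min y = -5, so height = 9.5.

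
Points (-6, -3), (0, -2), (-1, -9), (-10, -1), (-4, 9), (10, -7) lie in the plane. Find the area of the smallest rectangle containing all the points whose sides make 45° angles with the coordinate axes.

240

In coordinates u = x + y, v = x − y the rectangle is axis-aligned; the map (x,y)→(u,v) scales areas by 2.
u-values: -9, -2, -10, -11, 5, 3; range = 5 − (-11) = 16.
v-values: -3, 2, 8, -9, -13, 17; range = 17 − (-13) = 30.
Area = (16 × 30) / 2 = 240.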